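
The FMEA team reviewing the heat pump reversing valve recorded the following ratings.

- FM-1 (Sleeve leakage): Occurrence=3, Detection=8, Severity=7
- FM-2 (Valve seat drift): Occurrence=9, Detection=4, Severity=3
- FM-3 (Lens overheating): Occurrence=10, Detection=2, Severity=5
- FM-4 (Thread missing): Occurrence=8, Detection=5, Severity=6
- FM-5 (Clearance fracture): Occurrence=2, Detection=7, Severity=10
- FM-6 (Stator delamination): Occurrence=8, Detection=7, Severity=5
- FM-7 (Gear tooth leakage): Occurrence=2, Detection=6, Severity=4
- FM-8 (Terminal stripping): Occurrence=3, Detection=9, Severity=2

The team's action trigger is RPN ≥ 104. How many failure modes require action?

5

RPN = Severity × Occurrence × Detection:
  FM-1: 7 × 3 × 8 = 168
  FM-2: 3 × 9 × 4 = 108
  FM-3: 5 × 10 × 2 = 100
  FM-4: 6 × 8 × 5 = 240
  FM-5: 10 × 2 × 7 = 140
  FM-6: 5 × 8 × 7 = 280
  FM-7: 4 × 2 × 6 = 48
  FM-8: 2 × 3 × 9 = 54
Modes with RPN ≥ 104: FM-1 (168), FM-2 (108), FM-4 (240), FM-5 (140), FM-6 (280) → 5.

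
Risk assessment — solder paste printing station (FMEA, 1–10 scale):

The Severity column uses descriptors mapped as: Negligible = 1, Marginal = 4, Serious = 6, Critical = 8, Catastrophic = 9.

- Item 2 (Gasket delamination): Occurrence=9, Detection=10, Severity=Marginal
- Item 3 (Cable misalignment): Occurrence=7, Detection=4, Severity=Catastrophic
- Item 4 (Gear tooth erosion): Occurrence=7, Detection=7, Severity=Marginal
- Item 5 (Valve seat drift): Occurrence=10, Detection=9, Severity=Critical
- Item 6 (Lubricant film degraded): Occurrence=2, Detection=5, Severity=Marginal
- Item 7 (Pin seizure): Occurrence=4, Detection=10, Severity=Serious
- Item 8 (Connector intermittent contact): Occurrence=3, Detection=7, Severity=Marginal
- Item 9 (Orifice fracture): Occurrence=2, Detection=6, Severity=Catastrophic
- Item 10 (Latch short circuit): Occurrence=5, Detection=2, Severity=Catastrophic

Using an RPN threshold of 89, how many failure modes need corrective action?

RPN = Severity × Occurrence × Detection:
  Item 2: 4 × 9 × 10 = 360
  Item 3: 9 × 7 × 4 = 252
  Item 4: 4 × 7 × 7 = 196
  Item 5: 8 × 10 × 9 = 720
  Item 6: 4 × 2 × 5 = 40
  Item 7: 6 × 4 × 10 = 240
  Item 8: 4 × 3 × 7 = 84
  Item 9: 9 × 2 × 6 = 108
  Item 10: 9 × 5 × 2 = 90
Modes with RPN ≥ 89: Item 2 (360), Item 3 (252), Item 4 (196), Item 5 (720), Item 7 (240), Item 9 (108), Item 10 (90) → 7.

7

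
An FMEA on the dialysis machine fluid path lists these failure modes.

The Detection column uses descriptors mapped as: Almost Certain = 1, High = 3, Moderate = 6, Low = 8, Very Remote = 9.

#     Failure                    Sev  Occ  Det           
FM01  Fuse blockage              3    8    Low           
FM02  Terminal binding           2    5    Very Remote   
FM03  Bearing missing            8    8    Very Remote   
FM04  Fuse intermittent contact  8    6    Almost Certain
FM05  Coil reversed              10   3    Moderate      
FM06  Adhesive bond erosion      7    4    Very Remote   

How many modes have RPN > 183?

3

RPN = Severity × Occurrence × Detection:
  FM01: 3 × 8 × 8 = 192
  FM02: 2 × 5 × 9 = 90
  FM03: 8 × 8 × 9 = 576
  FM04: 8 × 6 × 1 = 48
  FM05: 10 × 3 × 6 = 180
  FM06: 7 × 4 × 9 = 252
Modes with RPN > 183: FM01 (192), FM03 (576), FM06 (252) → 3.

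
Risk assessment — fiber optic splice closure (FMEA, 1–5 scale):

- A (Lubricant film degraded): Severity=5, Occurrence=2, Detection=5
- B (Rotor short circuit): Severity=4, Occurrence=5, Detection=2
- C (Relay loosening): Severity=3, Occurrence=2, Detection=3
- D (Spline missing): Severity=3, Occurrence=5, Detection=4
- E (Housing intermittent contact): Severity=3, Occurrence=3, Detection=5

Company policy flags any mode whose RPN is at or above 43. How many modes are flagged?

RPN = Severity × Occurrence × Detection:
  A: 5 × 2 × 5 = 50
  B: 4 × 5 × 2 = 40
  C: 3 × 2 × 3 = 18
  D: 3 × 5 × 4 = 60
  E: 3 × 3 × 5 = 45
Modes with RPN ≥ 43: A (50), D (60), E (45) → 3.

3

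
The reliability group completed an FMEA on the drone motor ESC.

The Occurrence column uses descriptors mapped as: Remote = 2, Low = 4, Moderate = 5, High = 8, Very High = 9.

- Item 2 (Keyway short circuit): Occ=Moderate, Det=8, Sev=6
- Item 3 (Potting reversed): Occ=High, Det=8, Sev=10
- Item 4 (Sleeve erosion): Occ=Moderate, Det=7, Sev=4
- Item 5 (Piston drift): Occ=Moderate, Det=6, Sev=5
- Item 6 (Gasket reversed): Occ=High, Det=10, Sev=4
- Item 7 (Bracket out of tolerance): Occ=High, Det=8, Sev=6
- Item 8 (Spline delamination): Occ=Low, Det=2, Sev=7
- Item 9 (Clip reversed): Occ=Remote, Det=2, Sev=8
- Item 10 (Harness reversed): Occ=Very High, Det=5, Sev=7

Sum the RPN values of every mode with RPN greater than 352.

1024

RPN = Severity × Occurrence × Detection:
  Item 2: 6 × 5 × 8 = 240
  Item 3: 10 × 8 × 8 = 640
  Item 4: 4 × 5 × 7 = 140
  Item 5: 5 × 5 × 6 = 150
  Item 6: 4 × 8 × 10 = 320
  Item 7: 6 × 8 × 8 = 384
  Item 8: 7 × 4 × 2 = 56
  Item 9: 8 × 2 × 2 = 32
  Item 10: 7 × 9 × 5 = 315
RPN > 352: Item 3 (640), Item 7 (384).
Sum: 640 + 384 = 1024.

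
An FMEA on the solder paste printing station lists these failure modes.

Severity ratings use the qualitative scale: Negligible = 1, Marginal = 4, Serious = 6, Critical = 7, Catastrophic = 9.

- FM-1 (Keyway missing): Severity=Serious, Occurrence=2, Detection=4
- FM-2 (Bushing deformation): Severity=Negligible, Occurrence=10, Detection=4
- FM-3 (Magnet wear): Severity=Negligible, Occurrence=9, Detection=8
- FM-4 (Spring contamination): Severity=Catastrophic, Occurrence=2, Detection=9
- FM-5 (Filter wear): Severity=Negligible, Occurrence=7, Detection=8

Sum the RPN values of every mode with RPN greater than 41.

RPN = Severity × Occurrence × Detection:
  FM-1: 6 × 2 × 4 = 48
  FM-2: 1 × 10 × 4 = 40
  FM-3: 1 × 9 × 8 = 72
  FM-4: 9 × 2 × 9 = 162
  FM-5: 1 × 7 × 8 = 56
RPN > 41: FM-1 (48), FM-3 (72), FM-4 (162), FM-5 (56).
Sum: 48 + 72 + 162 + 56 = 338.

338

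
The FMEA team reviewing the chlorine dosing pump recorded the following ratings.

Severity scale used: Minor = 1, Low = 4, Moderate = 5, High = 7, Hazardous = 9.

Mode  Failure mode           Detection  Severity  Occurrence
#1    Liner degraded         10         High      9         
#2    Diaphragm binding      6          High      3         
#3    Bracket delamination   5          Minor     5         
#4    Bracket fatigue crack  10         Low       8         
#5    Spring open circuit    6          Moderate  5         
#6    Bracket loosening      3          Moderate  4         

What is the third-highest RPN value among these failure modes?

RPN = Severity × Occurrence × Detection:
  #1: 7 × 9 × 10 = 630
  #2: 7 × 3 × 6 = 126
  #3: 1 × 5 × 5 = 25
  #4: 4 × 8 × 10 = 320
  #5: 5 × 5 × 6 = 150
  #6: 5 × 4 × 3 = 60
Sorted descending: 630, 320, 150, 126, 60, 25.
The third-highest RPN is 150 (#5).

150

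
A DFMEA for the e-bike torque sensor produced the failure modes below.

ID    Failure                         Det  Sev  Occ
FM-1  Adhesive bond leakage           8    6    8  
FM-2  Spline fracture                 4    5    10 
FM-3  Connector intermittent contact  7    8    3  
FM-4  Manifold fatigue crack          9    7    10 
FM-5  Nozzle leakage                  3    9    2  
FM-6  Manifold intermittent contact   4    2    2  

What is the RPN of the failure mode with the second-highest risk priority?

384

RPN = Severity × Occurrence × Detection:
  FM-1: 6 × 8 × 8 = 384
  FM-2: 5 × 10 × 4 = 200
  FM-3: 8 × 3 × 7 = 168
  FM-4: 7 × 10 × 9 = 630
  FM-5: 9 × 2 × 3 = 54
  FM-6: 2 × 2 × 4 = 16
Sorted descending: 630, 384, 200, 168, 54, 16.
The second-highest RPN is 384 (FM-1).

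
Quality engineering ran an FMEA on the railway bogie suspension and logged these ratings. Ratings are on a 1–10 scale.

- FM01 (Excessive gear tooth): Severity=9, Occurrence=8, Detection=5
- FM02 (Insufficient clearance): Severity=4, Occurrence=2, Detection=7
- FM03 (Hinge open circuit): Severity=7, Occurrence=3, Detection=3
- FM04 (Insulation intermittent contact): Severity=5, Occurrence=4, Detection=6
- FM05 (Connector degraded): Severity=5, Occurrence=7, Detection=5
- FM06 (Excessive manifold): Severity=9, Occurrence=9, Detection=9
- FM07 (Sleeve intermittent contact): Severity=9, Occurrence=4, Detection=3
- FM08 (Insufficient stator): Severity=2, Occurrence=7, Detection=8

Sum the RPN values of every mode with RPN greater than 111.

1496

RPN = Severity × Occurrence × Detection:
  FM01: 9 × 8 × 5 = 360
  FM02: 4 × 2 × 7 = 56
  FM03: 7 × 3 × 3 = 63
  FM04: 5 × 4 × 6 = 120
  FM05: 5 × 7 × 5 = 175
  FM06: 9 × 9 × 9 = 729
  FM07: 9 × 4 × 3 = 108
  FM08: 2 × 7 × 8 = 112
RPN > 111: FM01 (360), FM04 (120), FM05 (175), FM06 (729), FM08 (112).
Sum: 360 + 120 + 175 + 729 + 112 = 1496.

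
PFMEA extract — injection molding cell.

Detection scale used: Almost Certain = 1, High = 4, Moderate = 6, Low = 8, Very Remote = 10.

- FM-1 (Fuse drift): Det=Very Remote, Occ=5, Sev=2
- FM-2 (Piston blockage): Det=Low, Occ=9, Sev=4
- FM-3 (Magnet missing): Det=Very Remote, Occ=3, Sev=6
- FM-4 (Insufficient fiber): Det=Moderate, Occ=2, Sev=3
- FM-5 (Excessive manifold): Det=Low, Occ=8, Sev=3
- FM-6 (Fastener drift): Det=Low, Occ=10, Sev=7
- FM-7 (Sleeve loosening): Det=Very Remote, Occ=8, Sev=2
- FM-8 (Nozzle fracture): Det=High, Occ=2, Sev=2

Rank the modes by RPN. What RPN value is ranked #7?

RPN = Severity × Occurrence × Detection:
  FM-1: 2 × 5 × 10 = 100
  FM-2: 4 × 9 × 8 = 288
  FM-3: 6 × 3 × 10 = 180
  FM-4: 3 × 2 × 6 = 36
  FM-5: 3 × 8 × 8 = 192
  FM-6: 7 × 10 × 8 = 560
  FM-7: 2 × 8 × 10 = 160
  FM-8: 2 × 2 × 4 = 16
Sorted descending: 560, 288, 192, 180, 160, 100, 36, 16.
The seventh-highest RPN is 36 (FM-4).

36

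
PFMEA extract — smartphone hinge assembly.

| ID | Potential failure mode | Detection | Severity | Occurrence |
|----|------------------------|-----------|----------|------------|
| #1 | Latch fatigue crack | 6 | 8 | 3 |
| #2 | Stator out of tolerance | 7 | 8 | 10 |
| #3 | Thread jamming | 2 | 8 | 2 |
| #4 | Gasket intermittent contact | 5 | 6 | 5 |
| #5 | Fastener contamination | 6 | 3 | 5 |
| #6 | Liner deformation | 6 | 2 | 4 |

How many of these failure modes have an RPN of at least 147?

2

RPN = Severity × Occurrence × Detection:
  #1: 8 × 3 × 6 = 144
  #2: 8 × 10 × 7 = 560
  #3: 8 × 2 × 2 = 32
  #4: 6 × 5 × 5 = 150
  #5: 3 × 5 × 6 = 90
  #6: 2 × 4 × 6 = 48
Modes with RPN ≥ 147: #2 (560), #4 (150) → 2.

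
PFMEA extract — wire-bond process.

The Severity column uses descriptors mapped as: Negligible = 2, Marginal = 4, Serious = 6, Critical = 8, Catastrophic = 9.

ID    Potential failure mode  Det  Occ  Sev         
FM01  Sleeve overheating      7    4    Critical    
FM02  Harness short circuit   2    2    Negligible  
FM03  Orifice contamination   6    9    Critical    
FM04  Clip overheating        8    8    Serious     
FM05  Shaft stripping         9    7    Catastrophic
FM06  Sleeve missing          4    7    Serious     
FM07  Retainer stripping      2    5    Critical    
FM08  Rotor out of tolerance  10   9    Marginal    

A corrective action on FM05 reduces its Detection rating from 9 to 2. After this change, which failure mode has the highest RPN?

FM03

RPN = Severity × Occurrence × Detection:
  FM01: 8 × 4 × 7 = 224
  FM02: 2 × 2 × 2 = 8
  FM03: 8 × 9 × 6 = 432
  FM04: 6 × 8 × 8 = 384
  FM05: 9 × 7 × 9 = 567
  FM06: 6 × 7 × 4 = 168
  FM07: 8 × 5 × 2 = 80
  FM08: 4 × 9 × 10 = 360
After action: FM05 → 9 × 7 × 2 = 126.
Revised RPNs: FM03=432, FM04=384, FM08=360, FM01=224, FM06=168, FM05=126, FM07=80, FM02=8.
Highest is now FM03 (432).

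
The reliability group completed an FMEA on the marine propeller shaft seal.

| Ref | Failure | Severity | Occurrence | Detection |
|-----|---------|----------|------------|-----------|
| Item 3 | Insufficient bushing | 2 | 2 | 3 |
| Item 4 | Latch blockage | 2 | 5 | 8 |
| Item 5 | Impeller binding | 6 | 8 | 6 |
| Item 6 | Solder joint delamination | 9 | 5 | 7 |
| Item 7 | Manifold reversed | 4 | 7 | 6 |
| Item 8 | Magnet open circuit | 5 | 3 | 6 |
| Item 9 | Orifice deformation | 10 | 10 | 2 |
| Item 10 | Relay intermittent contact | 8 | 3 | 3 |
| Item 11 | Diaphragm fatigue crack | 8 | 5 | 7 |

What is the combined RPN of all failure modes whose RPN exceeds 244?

RPN = Severity × Occurrence × Detection:
  Item 3: 2 × 2 × 3 = 12
  Item 4: 2 × 5 × 8 = 80
  Item 5: 6 × 8 × 6 = 288
  Item 6: 9 × 5 × 7 = 315
  Item 7: 4 × 7 × 6 = 168
  Item 8: 5 × 3 × 6 = 90
  Item 9: 10 × 10 × 2 = 200
  Item 10: 8 × 3 × 3 = 72
  Item 11: 8 × 5 × 7 = 280
RPN > 244: Item 5 (288), Item 6 (315), Item 11 (280).
Sum: 288 + 315 + 280 = 883.

883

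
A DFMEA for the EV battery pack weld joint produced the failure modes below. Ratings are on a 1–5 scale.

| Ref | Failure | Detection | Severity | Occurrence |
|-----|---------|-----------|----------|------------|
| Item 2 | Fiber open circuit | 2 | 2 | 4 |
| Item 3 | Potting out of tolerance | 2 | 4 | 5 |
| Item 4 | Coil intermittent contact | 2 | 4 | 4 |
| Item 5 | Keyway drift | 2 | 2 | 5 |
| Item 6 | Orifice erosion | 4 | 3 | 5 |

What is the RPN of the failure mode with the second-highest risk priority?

40

RPN = Severity × Occurrence × Detection:
  Item 2: 2 × 4 × 2 = 16
  Item 3: 4 × 5 × 2 = 40
  Item 4: 4 × 4 × 2 = 32
  Item 5: 2 × 5 × 2 = 20
  Item 6: 3 × 5 × 4 = 60
Sorted descending: 60, 40, 32, 20, 16.
The second-highest RPN is 40 (Item 3).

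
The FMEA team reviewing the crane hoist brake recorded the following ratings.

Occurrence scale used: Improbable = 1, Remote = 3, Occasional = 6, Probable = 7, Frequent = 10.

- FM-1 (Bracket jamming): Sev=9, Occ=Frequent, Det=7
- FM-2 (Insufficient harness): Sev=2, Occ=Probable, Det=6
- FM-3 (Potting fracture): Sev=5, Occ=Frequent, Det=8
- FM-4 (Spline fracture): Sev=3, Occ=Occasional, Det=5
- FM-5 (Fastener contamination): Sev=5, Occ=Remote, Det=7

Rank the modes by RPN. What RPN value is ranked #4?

RPN = Severity × Occurrence × Detection:
  FM-1: 9 × 10 × 7 = 630
  FM-2: 2 × 7 × 6 = 84
  FM-3: 5 × 10 × 8 = 400
  FM-4: 3 × 6 × 5 = 90
  FM-5: 5 × 3 × 7 = 105
Sorted descending: 630, 400, 105, 90, 84.
The fourth-highest RPN is 90 (FM-4).

90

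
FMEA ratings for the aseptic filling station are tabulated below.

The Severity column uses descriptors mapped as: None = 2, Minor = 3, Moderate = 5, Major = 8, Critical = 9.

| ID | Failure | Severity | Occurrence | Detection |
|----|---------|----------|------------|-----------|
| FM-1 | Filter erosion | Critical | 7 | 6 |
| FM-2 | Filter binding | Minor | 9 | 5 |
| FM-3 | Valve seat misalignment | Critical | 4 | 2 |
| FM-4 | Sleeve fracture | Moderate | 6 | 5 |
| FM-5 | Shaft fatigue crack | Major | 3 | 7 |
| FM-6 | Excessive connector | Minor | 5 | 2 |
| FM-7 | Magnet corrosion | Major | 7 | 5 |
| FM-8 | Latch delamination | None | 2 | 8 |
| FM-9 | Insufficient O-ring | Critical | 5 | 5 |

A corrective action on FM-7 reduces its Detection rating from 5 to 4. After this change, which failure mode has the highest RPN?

FM-1

RPN = Severity × Occurrence × Detection:
  FM-1: 9 × 7 × 6 = 378
  FM-2: 3 × 9 × 5 = 135
  FM-3: 9 × 4 × 2 = 72
  FM-4: 5 × 6 × 5 = 150
  FM-5: 8 × 3 × 7 = 168
  FM-6: 3 × 5 × 2 = 30
  FM-7: 8 × 7 × 5 = 280
  FM-8: 2 × 2 × 8 = 32
  FM-9: 9 × 5 × 5 = 225
After action: FM-7 → 8 × 7 × 4 = 224.
Revised RPNs: FM-1=378, FM-9=225, FM-7=224, FM-5=168, FM-4=150, FM-2=135, FM-3=72, FM-8=32, FM-6=30.
Highest is now FM-1 (378).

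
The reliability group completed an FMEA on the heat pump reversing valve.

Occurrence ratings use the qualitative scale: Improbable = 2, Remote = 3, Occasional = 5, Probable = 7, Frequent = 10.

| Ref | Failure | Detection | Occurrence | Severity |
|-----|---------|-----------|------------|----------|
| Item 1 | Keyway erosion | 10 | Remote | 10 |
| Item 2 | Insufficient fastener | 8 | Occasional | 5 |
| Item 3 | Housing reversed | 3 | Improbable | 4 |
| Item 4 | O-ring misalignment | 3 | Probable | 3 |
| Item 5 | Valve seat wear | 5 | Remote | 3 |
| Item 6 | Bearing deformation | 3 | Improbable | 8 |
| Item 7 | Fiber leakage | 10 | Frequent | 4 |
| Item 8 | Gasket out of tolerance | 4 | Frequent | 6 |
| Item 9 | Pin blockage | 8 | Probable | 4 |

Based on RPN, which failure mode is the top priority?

Item 7

RPN = Severity × Occurrence × Detection:
  Item 1: 10 × 3 × 10 = 300
  Item 2: 5 × 5 × 8 = 200
  Item 3: 4 × 2 × 3 = 24
  Item 4: 3 × 7 × 3 = 63
  Item 5: 3 × 3 × 5 = 45
  Item 6: 8 × 2 × 3 = 48
  Item 7: 4 × 10 × 10 = 400
  Item 8: 6 × 10 × 4 = 240
  Item 9: 4 × 7 × 8 = 224
Highest RPN is 400 → Item 7.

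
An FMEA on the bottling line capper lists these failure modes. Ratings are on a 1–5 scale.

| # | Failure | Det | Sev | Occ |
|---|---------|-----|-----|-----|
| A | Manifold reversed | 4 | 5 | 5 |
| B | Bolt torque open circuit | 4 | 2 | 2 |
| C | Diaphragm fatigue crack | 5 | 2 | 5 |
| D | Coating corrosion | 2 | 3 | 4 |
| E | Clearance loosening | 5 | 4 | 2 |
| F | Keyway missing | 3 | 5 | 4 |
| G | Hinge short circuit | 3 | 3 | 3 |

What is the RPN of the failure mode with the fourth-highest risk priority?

40

RPN = Severity × Occurrence × Detection:
  A: 5 × 5 × 4 = 100
  B: 2 × 2 × 4 = 16
  C: 2 × 5 × 5 = 50
  D: 3 × 4 × 2 = 24
  E: 4 × 2 × 5 = 40
  F: 5 × 4 × 3 = 60
  G: 3 × 3 × 3 = 27
Sorted descending: 100, 60, 50, 40, 27, 24, 16.
The fourth-highest RPN is 40 (E).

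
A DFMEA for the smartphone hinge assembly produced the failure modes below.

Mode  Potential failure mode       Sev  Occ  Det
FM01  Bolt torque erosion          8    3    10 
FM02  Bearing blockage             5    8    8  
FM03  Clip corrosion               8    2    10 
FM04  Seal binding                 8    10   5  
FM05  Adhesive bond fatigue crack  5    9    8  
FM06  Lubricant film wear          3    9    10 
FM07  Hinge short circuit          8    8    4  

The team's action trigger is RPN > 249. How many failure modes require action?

5

RPN = Severity × Occurrence × Detection:
  FM01: 8 × 3 × 10 = 240
  FM02: 5 × 8 × 8 = 320
  FM03: 8 × 2 × 10 = 160
  FM04: 8 × 10 × 5 = 400
  FM05: 5 × 9 × 8 = 360
  FM06: 3 × 9 × 10 = 270
  FM07: 8 × 8 × 4 = 256
Modes with RPN > 249: FM02 (320), FM04 (400), FM05 (360), FM06 (270), FM07 (256) → 5.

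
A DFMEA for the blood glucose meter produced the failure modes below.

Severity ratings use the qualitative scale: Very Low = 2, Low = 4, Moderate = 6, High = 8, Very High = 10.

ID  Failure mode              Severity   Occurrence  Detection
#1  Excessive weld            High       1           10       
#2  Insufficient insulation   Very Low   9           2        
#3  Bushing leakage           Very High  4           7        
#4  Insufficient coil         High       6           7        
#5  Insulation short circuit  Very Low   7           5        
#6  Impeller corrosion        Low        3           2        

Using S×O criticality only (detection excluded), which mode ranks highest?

#4

Criticality = Severity × Occurrence:
  #1: 8 × 1 = 8
  #2: 2 × 9 = 18
  #3: 10 × 4 = 40
  #4: 8 × 6 = 48
  #5: 2 × 7 = 14
  #6: 4 × 3 = 12
Highest criticality is 48 → #4.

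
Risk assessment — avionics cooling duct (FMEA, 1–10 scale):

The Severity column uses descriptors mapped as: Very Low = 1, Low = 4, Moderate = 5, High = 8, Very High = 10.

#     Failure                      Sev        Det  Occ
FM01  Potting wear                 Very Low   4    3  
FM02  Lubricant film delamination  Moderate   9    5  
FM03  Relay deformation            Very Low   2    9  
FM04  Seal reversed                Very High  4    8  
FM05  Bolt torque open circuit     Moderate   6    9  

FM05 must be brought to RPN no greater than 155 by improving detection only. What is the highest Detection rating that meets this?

FM05: S=5, O=9, D=6 → current RPN = 270.
Fixed product = 45. Need 45 × D ≤ 155, so D ≤ 155/45 = 3.44.
Maximum integer Detection rating = 3 (gives RPN 135; D=4 would give 180 > 155).

3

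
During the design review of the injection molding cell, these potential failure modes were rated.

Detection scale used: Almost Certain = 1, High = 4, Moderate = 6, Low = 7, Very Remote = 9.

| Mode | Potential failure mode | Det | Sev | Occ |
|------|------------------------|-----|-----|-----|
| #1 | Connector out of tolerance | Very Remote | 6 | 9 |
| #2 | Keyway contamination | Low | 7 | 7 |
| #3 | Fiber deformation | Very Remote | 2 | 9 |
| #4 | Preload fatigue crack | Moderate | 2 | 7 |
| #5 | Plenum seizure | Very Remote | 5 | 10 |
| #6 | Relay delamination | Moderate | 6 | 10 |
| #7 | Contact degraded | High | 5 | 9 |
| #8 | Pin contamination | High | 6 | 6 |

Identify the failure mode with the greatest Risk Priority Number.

RPN = Severity × Occurrence × Detection:
  #1: 6 × 9 × 9 = 486
  #2: 7 × 7 × 7 = 343
  #3: 2 × 9 × 9 = 162
  #4: 2 × 7 × 6 = 84
  #5: 5 × 10 × 9 = 450
  #6: 6 × 10 × 6 = 360
  #7: 5 × 9 × 4 = 180
  #8: 6 × 6 × 4 = 144
Highest RPN is 486 → #1.

#1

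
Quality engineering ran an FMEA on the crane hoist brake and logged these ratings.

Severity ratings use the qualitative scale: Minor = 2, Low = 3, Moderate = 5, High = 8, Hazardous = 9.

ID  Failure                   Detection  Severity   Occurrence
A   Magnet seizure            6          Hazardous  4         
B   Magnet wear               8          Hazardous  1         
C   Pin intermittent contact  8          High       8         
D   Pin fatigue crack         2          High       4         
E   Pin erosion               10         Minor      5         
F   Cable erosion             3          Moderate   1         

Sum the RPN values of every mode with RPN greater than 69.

RPN = Severity × Occurrence × Detection:
  A: 9 × 4 × 6 = 216
  B: 9 × 1 × 8 = 72
  C: 8 × 8 × 8 = 512
  D: 8 × 4 × 2 = 64
  E: 2 × 5 × 10 = 100
  F: 5 × 1 × 3 = 15
RPN > 69: A (216), B (72), C (512), E (100).
Sum: 216 + 72 + 512 + 100 = 900.

900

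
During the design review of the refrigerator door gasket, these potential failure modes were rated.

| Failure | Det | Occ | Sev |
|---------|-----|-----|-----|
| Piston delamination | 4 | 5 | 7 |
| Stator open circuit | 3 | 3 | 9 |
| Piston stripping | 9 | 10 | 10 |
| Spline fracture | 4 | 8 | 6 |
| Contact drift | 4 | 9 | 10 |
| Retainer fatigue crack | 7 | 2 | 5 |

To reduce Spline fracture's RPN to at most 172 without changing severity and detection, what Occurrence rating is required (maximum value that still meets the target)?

7

Spline fracture: S=6, O=8, D=4 → current RPN = 192.
Fixed product = 24. Need 24 × O ≤ 172, so O ≤ 172/24 = 7.17.
Maximum integer Occurrence rating = 7 (gives RPN 168; O=8 would give 192 > 172).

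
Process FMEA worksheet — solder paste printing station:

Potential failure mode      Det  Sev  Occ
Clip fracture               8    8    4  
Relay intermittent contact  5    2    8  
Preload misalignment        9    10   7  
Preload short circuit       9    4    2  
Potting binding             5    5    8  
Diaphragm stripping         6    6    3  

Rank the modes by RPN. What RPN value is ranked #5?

80

RPN = Severity × Occurrence × Detection:
  Clip fracture: 8 × 4 × 8 = 256
  Relay intermittent contact: 2 × 8 × 5 = 80
  Preload misalignment: 10 × 7 × 9 = 630
  Preload short circuit: 4 × 2 × 9 = 72
  Potting binding: 5 × 8 × 5 = 200
  Diaphragm stripping: 6 × 3 × 6 = 108
Sorted descending: 630, 256, 200, 108, 80, 72.
The fifth-highest RPN is 80 (Relay intermittent contact).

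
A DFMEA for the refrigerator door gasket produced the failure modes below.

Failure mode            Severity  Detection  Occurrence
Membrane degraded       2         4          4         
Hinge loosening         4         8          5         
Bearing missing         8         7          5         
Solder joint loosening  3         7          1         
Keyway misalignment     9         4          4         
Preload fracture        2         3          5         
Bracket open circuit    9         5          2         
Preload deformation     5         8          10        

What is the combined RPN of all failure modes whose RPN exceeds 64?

1074

RPN = Severity × Occurrence × Detection:
  Membrane degraded: 2 × 4 × 4 = 32
  Hinge loosening: 4 × 5 × 8 = 160
  Bearing missing: 8 × 5 × 7 = 280
  Solder joint loosening: 3 × 1 × 7 = 21
  Keyway misalignment: 9 × 4 × 4 = 144
  Preload fracture: 2 × 5 × 3 = 30
  Bracket open circuit: 9 × 2 × 5 = 90
  Preload deformation: 5 × 10 × 8 = 400
RPN > 64: Hinge loosening (160), Bearing missing (280), Keyway misalignment (144), Bracket open circuit (90), Preload deformation (400).
Sum: 160 + 280 + 144 + 90 + 400 = 1074.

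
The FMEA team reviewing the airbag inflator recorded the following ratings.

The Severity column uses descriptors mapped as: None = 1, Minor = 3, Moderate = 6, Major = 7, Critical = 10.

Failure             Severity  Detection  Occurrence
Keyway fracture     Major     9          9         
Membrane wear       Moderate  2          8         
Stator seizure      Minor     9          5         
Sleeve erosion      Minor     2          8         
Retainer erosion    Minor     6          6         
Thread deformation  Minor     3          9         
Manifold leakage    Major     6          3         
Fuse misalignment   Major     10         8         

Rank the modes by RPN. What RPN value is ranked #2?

RPN = Severity × Occurrence × Detection:
  Keyway fracture: 7 × 9 × 9 = 567
  Membrane wear: 6 × 8 × 2 = 96
  Stator seizure: 3 × 5 × 9 = 135
  Sleeve erosion: 3 × 8 × 2 = 48
  Retainer erosion: 3 × 6 × 6 = 108
  Thread deformation: 3 × 9 × 3 = 81
  Manifold leakage: 7 × 3 × 6 = 126
  Fuse misalignment: 7 × 8 × 10 = 560
Sorted descending: 567, 560, 135, 126, 108, 96, 81, 48.
The second-highest RPN is 560 (Fuse misalignment).

560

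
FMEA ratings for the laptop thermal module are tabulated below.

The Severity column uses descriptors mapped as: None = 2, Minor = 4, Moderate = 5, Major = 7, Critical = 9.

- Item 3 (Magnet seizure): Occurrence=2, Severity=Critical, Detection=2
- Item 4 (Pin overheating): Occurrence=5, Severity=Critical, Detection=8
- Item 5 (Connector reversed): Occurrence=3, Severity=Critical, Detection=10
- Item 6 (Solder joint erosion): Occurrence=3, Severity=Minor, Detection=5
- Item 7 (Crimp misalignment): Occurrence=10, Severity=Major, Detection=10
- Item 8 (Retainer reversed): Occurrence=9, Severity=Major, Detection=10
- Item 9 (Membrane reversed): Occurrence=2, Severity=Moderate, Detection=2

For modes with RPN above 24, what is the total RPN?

2056

RPN = Severity × Occurrence × Detection:
  Item 3: 9 × 2 × 2 = 36
  Item 4: 9 × 5 × 8 = 360
  Item 5: 9 × 3 × 10 = 270
  Item 6: 4 × 3 × 5 = 60
  Item 7: 7 × 10 × 10 = 700
  Item 8: 7 × 9 × 10 = 630
  Item 9: 5 × 2 × 2 = 20
RPN > 24: Item 3 (36), Item 4 (360), Item 5 (270), Item 6 (60), Item 7 (700), Item 8 (630).
Sum: 36 + 360 + 270 + 60 + 700 + 630 = 2056.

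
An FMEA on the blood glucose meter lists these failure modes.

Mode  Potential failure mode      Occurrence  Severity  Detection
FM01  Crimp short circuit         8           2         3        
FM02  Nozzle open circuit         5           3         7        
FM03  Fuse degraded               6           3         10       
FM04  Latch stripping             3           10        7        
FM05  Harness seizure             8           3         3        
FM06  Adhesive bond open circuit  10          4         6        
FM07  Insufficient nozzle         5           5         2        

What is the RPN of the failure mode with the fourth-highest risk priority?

RPN = Severity × Occurrence × Detection:
  FM01: 2 × 8 × 3 = 48
  FM02: 3 × 5 × 7 = 105
  FM03: 3 × 6 × 10 = 180
  FM04: 10 × 3 × 7 = 210
  FM05: 3 × 8 × 3 = 72
  FM06: 4 × 10 × 6 = 240
  FM07: 5 × 5 × 2 = 50
Sorted descending: 240, 210, 180, 105, 72, 50, 48.
The fourth-highest RPN is 105 (FM02).

105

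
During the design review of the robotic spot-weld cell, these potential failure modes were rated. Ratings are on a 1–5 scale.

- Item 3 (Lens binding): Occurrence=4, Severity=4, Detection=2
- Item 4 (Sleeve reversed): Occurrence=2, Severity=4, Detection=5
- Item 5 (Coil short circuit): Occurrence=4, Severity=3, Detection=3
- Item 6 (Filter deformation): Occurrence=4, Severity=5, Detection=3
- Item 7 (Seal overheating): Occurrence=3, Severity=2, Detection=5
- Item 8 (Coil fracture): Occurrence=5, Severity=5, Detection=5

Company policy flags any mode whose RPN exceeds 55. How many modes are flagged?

RPN = Severity × Occurrence × Detection:
  Item 3: 4 × 4 × 2 = 32
  Item 4: 4 × 2 × 5 = 40
  Item 5: 3 × 4 × 3 = 36
  Item 6: 5 × 4 × 3 = 60
  Item 7: 2 × 3 × 5 = 30
  Item 8: 5 × 5 × 5 = 125
Modes with RPN > 55: Item 6 (60), Item 8 (125) → 2.

2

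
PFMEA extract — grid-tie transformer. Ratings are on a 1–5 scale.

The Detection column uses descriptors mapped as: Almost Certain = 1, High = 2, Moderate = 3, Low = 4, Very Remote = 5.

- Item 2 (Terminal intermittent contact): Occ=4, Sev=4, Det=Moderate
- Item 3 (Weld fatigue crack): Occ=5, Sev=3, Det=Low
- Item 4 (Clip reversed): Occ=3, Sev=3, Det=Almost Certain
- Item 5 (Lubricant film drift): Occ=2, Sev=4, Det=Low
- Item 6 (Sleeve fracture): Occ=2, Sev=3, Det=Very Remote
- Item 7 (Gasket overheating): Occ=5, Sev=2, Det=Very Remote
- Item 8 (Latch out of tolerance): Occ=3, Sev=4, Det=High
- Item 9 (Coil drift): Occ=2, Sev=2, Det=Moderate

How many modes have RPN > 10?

7

RPN = Severity × Occurrence × Detection:
  Item 2: 4 × 4 × 3 = 48
  Item 3: 3 × 5 × 4 = 60
  Item 4: 3 × 3 × 1 = 9
  Item 5: 4 × 2 × 4 = 32
  Item 6: 3 × 2 × 5 = 30
  Item 7: 2 × 5 × 5 = 50
  Item 8: 4 × 3 × 2 = 24
  Item 9: 2 × 2 × 3 = 12
Modes with RPN > 10: Item 2 (48), Item 3 (60), Item 5 (32), Item 6 (30), Item 7 (50), Item 8 (24), Item 9 (12) → 7.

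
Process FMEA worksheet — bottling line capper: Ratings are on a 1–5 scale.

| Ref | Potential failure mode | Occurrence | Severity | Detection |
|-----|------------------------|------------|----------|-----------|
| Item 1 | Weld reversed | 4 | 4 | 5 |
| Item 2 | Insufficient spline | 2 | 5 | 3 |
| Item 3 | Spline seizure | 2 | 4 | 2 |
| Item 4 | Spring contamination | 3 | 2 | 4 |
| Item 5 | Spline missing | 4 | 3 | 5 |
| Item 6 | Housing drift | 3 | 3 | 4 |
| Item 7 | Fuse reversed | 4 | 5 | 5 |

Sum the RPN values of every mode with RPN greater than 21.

330

RPN = Severity × Occurrence × Detection:
  Item 1: 4 × 4 × 5 = 80
  Item 2: 5 × 2 × 3 = 30
  Item 3: 4 × 2 × 2 = 16
  Item 4: 2 × 3 × 4 = 24
  Item 5: 3 × 4 × 5 = 60
  Item 6: 3 × 3 × 4 = 36
  Item 7: 5 × 4 × 5 = 100
RPN > 21: Item 1 (80), Item 2 (30), Item 4 (24), Item 5 (60), Item 6 (36), Item 7 (100).
Sum: 80 + 30 + 24 + 60 + 36 + 100 = 330.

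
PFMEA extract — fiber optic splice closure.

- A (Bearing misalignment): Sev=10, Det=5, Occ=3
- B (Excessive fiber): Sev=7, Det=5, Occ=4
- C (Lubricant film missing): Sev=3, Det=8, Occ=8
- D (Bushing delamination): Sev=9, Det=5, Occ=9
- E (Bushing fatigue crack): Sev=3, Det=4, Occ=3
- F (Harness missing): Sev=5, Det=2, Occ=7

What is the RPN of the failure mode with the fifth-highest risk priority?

RPN = Severity × Occurrence × Detection:
  A: 10 × 3 × 5 = 150
  B: 7 × 4 × 5 = 140
  C: 3 × 8 × 8 = 192
  D: 9 × 9 × 5 = 405
  E: 3 × 3 × 4 = 36
  F: 5 × 7 × 2 = 70
Sorted descending: 405, 192, 150, 140, 70, 36.
The fifth-highest RPN is 70 (F).

70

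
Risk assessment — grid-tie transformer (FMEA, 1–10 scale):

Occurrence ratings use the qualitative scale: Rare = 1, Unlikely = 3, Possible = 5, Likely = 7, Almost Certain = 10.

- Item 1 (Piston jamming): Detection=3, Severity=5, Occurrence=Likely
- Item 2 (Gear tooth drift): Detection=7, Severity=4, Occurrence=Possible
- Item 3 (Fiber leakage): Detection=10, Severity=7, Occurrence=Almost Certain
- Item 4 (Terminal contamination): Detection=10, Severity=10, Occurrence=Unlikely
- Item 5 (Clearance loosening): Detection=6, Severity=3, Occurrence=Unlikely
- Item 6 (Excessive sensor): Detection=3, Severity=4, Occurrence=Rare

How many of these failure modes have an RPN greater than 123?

3

RPN = Severity × Occurrence × Detection:
  Item 1: 5 × 7 × 3 = 105
  Item 2: 4 × 5 × 7 = 140
  Item 3: 7 × 10 × 10 = 700
  Item 4: 10 × 3 × 10 = 300
  Item 5: 3 × 3 × 6 = 54
  Item 6: 4 × 1 × 3 = 12
Modes with RPN > 123: Item 2 (140), Item 3 (700), Item 4 (300) → 3.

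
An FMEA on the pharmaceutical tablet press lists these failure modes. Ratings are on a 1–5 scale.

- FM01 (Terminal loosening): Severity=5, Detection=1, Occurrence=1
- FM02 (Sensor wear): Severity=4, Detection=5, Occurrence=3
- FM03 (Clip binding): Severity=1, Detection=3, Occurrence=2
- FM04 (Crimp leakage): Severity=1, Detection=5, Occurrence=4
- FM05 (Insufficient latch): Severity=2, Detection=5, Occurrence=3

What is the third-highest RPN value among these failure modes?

RPN = Severity × Occurrence × Detection:
  FM01: 5 × 1 × 1 = 5
  FM02: 4 × 3 × 5 = 60
  FM03: 1 × 2 × 3 = 6
  FM04: 1 × 4 × 5 = 20
  FM05: 2 × 3 × 5 = 30
Sorted descending: 60, 30, 20, 6, 5.
The third-highest RPN is 20 (FM04).

20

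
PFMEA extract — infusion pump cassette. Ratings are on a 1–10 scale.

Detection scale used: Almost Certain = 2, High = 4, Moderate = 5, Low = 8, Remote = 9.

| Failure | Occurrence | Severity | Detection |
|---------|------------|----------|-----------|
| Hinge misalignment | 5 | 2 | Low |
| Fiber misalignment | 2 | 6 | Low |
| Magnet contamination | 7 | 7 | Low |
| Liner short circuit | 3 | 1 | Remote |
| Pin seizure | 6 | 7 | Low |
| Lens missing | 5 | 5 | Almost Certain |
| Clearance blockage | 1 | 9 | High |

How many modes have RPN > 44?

5

RPN = Severity × Occurrence × Detection:
  Hinge misalignment: 2 × 5 × 8 = 80
  Fiber misalignment: 6 × 2 × 8 = 96
  Magnet contamination: 7 × 7 × 8 = 392
  Liner short circuit: 1 × 3 × 9 = 27
  Pin seizure: 7 × 6 × 8 = 336
  Lens missing: 5 × 5 × 2 = 50
  Clearance blockage: 9 × 1 × 4 = 36
Modes with RPN > 44: Hinge misalignment (80), Fiber misalignment (96), Magnet contamination (392), Pin seizure (336), Lens missing (50) → 5.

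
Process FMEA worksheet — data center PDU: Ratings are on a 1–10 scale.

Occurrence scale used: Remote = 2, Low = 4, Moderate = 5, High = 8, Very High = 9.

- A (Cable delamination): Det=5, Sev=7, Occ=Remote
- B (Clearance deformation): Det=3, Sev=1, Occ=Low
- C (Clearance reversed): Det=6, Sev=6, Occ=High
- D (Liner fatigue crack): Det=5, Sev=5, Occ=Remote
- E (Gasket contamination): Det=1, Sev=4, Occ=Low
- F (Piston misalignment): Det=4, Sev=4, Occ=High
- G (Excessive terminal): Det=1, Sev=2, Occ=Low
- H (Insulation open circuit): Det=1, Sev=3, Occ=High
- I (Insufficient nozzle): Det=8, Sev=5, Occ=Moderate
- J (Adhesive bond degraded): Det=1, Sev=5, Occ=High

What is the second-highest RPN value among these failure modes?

RPN = Severity × Occurrence × Detection:
  A: 7 × 2 × 5 = 70
  B: 1 × 4 × 3 = 12
  C: 6 × 8 × 6 = 288
  D: 5 × 2 × 5 = 50
  E: 4 × 4 × 1 = 16
  F: 4 × 8 × 4 = 128
  G: 2 × 4 × 1 = 8
  H: 3 × 8 × 1 = 24
  I: 5 × 5 × 8 = 200
  J: 5 × 8 × 1 = 40
Sorted descending: 288, 200, 128, 70, 50, 40, 24, 16, 12, 8.
The second-highest RPN is 200 (I).

200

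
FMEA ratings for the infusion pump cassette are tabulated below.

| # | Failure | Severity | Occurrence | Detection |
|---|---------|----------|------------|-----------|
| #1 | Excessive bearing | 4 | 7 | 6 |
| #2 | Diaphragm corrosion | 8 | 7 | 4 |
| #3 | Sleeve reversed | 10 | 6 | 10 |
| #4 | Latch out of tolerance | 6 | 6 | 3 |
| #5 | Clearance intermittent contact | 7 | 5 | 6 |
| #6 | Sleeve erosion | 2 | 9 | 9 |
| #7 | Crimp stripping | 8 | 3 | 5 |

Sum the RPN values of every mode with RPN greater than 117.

RPN = Severity × Occurrence × Detection:
  #1: 4 × 7 × 6 = 168
  #2: 8 × 7 × 4 = 224
  #3: 10 × 6 × 10 = 600
  #4: 6 × 6 × 3 = 108
  #5: 7 × 5 × 6 = 210
  #6: 2 × 9 × 9 = 162
  #7: 8 × 3 × 5 = 120
RPN > 117: #1 (168), #2 (224), #3 (600), #5 (210), #6 (162), #7 (120).
Sum: 168 + 224 + 600 + 210 + 162 + 120 = 1484.

1484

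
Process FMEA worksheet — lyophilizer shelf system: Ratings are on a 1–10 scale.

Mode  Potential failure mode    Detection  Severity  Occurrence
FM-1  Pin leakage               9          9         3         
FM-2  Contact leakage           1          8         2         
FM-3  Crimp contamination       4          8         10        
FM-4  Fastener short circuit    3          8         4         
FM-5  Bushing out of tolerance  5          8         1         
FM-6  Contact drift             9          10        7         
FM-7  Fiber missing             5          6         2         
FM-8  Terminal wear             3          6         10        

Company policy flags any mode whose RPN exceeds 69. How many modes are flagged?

RPN = Severity × Occurrence × Detection:
  FM-1: 9 × 3 × 9 = 243
  FM-2: 8 × 2 × 1 = 16
  FM-3: 8 × 10 × 4 = 320
  FM-4: 8 × 4 × 3 = 96
  FM-5: 8 × 1 × 5 = 40
  FM-6: 10 × 7 × 9 = 630
  FM-7: 6 × 2 × 5 = 60
  FM-8: 6 × 10 × 3 = 180
Modes with RPN > 69: FM-1 (243), FM-3 (320), FM-4 (96), FM-6 (630), FM-8 (180) → 5.

5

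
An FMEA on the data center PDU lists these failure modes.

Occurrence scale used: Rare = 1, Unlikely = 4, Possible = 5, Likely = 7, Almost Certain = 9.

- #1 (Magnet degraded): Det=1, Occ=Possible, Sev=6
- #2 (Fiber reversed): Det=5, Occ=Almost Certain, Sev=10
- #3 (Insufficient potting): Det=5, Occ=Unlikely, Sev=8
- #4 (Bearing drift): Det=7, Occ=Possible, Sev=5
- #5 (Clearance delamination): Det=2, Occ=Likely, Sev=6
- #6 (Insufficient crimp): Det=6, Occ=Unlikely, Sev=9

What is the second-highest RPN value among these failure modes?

RPN = Severity × Occurrence × Detection:
  #1: 6 × 5 × 1 = 30
  #2: 10 × 9 × 5 = 450
  #3: 8 × 4 × 5 = 160
  #4: 5 × 5 × 7 = 175
  #5: 6 × 7 × 2 = 84
  #6: 9 × 4 × 6 = 216
Sorted descending: 450, 216, 175, 160, 84, 30.
The second-highest RPN is 216 (#6).

216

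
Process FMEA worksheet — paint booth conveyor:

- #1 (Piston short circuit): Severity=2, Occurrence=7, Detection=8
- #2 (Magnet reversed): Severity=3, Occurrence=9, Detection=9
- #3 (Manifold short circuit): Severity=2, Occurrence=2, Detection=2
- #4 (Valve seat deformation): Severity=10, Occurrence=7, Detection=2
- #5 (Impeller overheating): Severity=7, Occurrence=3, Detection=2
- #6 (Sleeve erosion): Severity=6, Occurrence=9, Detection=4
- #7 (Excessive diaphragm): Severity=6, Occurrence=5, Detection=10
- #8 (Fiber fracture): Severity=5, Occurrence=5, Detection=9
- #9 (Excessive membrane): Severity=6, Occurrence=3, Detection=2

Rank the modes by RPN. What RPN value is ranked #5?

RPN = Severity × Occurrence × Detection:
  #1: 2 × 7 × 8 = 112
  #2: 3 × 9 × 9 = 243
  #3: 2 × 2 × 2 = 8
  #4: 10 × 7 × 2 = 140
  #5: 7 × 3 × 2 = 42
  #6: 6 × 9 × 4 = 216
  #7: 6 × 5 × 10 = 300
  #8: 5 × 5 × 9 = 225
  #9: 6 × 3 × 2 = 36
Sorted descending: 300, 243, 225, 216, 140, 112, 42, 36, 8.
The fifth-highest RPN is 140 (#4).

140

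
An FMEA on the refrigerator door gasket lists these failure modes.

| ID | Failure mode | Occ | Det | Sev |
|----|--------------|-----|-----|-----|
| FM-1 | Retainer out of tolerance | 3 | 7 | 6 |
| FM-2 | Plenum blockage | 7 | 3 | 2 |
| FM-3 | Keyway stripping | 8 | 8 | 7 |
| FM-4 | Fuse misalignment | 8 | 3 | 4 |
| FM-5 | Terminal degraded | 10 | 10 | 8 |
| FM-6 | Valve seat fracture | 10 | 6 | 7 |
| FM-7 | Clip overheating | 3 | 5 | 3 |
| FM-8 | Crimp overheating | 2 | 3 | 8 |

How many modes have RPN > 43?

7

RPN = Severity × Occurrence × Detection:
  FM-1: 6 × 3 × 7 = 126
  FM-2: 2 × 7 × 3 = 42
  FM-3: 7 × 8 × 8 = 448
  FM-4: 4 × 8 × 3 = 96
  FM-5: 8 × 10 × 10 = 800
  FM-6: 7 × 10 × 6 = 420
  FM-7: 3 × 3 × 5 = 45
  FM-8: 8 × 2 × 3 = 48
Modes with RPN > 43: FM-1 (126), FM-3 (448), FM-4 (96), FM-5 (800), FM-6 (420), FM-7 (45), FM-8 (48) → 7.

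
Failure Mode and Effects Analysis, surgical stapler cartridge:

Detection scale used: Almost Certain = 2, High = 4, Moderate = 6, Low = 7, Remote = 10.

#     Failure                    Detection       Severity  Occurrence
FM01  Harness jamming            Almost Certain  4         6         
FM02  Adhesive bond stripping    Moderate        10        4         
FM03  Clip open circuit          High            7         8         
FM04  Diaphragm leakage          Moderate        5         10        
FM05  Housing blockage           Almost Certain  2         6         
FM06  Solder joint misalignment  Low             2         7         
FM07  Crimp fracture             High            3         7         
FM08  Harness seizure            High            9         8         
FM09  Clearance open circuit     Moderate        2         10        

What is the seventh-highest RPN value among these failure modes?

RPN = Severity × Occurrence × Detection:
  FM01: 4 × 6 × 2 = 48
  FM02: 10 × 4 × 6 = 240
  FM03: 7 × 8 × 4 = 224
  FM04: 5 × 10 × 6 = 300
  FM05: 2 × 6 × 2 = 24
  FM06: 2 × 7 × 7 = 98
  FM07: 3 × 7 × 4 = 84
  FM08: 9 × 8 × 4 = 288
  FM09: 2 × 10 × 6 = 120
Sorted descending: 300, 288, 240, 224, 120, 98, 84, 48, 24.
The seventh-highest RPN is 84 (FM07).

84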